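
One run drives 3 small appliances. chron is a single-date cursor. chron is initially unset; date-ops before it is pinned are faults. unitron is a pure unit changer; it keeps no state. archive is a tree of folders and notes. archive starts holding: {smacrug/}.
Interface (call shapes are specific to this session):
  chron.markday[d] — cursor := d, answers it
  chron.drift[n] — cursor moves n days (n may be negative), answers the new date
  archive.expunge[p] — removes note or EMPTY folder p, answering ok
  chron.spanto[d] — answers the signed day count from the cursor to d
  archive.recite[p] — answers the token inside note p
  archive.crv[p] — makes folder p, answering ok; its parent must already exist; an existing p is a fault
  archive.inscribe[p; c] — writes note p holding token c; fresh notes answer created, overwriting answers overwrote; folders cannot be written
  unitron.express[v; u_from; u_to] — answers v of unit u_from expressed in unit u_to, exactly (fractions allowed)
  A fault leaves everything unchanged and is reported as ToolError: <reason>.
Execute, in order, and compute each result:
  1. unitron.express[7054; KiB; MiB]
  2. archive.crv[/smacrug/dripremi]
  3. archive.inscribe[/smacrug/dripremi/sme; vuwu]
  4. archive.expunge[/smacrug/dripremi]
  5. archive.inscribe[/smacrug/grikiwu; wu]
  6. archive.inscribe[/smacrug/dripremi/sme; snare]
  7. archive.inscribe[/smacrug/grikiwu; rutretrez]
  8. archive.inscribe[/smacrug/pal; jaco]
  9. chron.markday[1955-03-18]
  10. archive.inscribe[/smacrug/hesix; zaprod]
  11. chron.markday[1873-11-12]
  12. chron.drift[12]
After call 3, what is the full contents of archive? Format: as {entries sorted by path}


I call unitron.express with v: 7054, u_from: KiB, u_to: MiB, → 3527/512.
Then archive.crv with p: /smacrug/dripremi, which returns ok.
Then archive.inscribe with p: /smacrug/dripremi/sme, c: vuwu, which returns created.
I run archive.expunge with p: /smacrug/dripremi, which returns ToolError: not empty.
Invoking archive.inscribe with p: /smacrug/grikiwu, c: wu, and get created.
I invoke archive.inscribe with p: /smacrug/dripremi/sme, c: snare, — result: overwrote.
Calling archive.inscribe with p: /smacrug/grikiwu, c: rutretrez, and see overwrote.
Calling archive.inscribe with p: /smacrug/pal, c: jaco, and get created.
Now I run chron.markday with d: 1955-03-18, yielding 1955-03-18.
I invoke archive.inscribe with p: /smacrug/hesix, c: zaprod, and observe created.
I run chron.markday with d: 1873-11-12, and see 1873-11-12.
I call chron.drift with n: 12, giving 1873-11-24.

Answer: {smacrug/, smacrug/dripremi/, smacrug/dripremi/sme=vuwu}


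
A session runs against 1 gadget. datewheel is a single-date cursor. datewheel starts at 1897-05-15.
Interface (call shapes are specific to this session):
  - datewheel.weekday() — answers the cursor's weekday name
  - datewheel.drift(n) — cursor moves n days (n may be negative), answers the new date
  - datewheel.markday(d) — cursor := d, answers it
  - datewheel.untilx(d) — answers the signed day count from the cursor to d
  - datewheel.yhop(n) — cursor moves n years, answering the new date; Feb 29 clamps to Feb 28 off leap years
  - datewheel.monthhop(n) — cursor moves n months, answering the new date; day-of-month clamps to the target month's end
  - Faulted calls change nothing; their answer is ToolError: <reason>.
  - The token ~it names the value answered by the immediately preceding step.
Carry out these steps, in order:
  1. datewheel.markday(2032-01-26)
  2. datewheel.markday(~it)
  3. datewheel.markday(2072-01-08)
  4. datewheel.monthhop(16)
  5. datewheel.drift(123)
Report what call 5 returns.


Answer: 2073-09-08

Derivation:
-> datewheel.markday(d: 2032-01-26)
<- 2032-01-26
-> datewheel.markday(d: ~it)
<- 2032-01-26
-> datewheel.markday(d: 2072-01-08)
<- 2072-01-08
-> datewheel.monthhop(n: 16)
<- 2073-05-08
-> datewheel.drift(n: 123)
<- 2073-09-08


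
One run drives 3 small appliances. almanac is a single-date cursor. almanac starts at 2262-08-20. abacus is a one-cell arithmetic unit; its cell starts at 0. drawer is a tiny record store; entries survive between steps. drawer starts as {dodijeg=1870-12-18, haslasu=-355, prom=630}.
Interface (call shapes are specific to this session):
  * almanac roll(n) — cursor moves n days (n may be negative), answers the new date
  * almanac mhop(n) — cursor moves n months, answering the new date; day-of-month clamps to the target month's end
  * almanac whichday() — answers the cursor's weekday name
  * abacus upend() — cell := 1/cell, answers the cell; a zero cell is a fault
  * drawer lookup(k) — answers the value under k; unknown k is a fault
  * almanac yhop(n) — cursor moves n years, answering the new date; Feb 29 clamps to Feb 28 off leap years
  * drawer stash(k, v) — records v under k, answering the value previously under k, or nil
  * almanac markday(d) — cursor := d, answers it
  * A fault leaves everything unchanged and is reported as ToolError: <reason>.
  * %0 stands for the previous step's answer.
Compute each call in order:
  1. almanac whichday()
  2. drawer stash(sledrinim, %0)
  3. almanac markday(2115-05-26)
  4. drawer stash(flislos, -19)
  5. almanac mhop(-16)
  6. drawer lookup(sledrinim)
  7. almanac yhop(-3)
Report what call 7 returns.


Answer: 2111-01-26

Derivation:
[in] almanac whichday
  Wednesday
[in] drawer stash sledrinim %0
  nil
[in] almanac markday 2115-05-26
  2115-05-26
[in] drawer stash flislos -19
  nil
[in] almanac mhop -16
  2114-01-26
[in] drawer lookup sledrinim
  Wednesday
[in] almanac yhop -3
  2111-01-26


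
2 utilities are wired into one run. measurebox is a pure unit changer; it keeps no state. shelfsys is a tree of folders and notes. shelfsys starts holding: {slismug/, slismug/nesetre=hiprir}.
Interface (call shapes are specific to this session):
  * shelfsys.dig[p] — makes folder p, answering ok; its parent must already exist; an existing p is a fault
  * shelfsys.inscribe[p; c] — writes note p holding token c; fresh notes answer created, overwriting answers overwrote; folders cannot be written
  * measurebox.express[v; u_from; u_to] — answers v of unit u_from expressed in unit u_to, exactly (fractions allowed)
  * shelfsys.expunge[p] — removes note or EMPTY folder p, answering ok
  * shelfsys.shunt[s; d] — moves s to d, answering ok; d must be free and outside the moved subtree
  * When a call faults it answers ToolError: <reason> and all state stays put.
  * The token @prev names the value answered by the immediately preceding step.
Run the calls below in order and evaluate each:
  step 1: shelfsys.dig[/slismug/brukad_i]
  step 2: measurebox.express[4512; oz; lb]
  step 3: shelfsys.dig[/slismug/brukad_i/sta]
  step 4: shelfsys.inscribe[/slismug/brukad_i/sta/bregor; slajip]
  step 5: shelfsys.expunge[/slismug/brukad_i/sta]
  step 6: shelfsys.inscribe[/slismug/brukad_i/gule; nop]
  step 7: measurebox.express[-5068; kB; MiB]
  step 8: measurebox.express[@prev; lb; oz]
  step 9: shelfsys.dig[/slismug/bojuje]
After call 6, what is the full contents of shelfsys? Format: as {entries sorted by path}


// dig(/slismug/brukad_i) == ok
// express(4512, oz, lb) == 282
// dig(/slismug/brukad_i/sta) == ok
// inscribe(/slismug/brukad_i/sta/bregor, slajip) == created
// expunge(/slismug/brukad_i/sta) == ToolError: not empty
// inscribe(/slismug/brukad_i/gule, nop) == created
// express(-5068, kB, MiB) == -158375/32768
// express(@prev, lb, oz) == -158375/2048
// dig(/slismug/bojuje) == ok

Answer: {slismug/, slismug/brukad_i/, slismug/brukad_i/gule=nop, slismug/brukad_i/sta/, slismug/brukad_i/sta/bregor=slajip, slismug/nesetre=hiprir}


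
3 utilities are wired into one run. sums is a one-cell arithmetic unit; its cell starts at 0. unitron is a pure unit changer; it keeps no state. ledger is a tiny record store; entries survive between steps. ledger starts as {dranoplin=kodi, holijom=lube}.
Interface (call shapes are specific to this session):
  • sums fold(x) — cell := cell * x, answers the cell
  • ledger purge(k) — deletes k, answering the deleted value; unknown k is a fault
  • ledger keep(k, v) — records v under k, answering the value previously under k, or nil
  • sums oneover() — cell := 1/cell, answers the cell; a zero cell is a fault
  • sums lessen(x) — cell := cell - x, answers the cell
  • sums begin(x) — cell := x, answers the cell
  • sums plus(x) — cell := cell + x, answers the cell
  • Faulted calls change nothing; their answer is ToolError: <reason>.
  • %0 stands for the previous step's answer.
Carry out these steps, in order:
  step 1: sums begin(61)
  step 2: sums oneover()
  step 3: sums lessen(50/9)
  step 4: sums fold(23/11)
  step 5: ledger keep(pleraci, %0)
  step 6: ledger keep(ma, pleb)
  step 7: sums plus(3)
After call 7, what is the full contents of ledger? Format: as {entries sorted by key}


Step: sums begin[61]
Result: 61
Step: sums oneover[]
Result: 1/61
Step: sums lessen[50/9]
Result: -3041/549
Step: sums fold[23/11]
Result: -69943/6039
Step: ledger keep[pleraci; %0]
Result: nil
Step: ledger keep[ma; pleb]
Result: nil
Step: sums plus[3]
Result: -51826/6039

Answer: {dranoplin=kodi, holijom=lube, ma=pleb, pleraci=-69943/6039}


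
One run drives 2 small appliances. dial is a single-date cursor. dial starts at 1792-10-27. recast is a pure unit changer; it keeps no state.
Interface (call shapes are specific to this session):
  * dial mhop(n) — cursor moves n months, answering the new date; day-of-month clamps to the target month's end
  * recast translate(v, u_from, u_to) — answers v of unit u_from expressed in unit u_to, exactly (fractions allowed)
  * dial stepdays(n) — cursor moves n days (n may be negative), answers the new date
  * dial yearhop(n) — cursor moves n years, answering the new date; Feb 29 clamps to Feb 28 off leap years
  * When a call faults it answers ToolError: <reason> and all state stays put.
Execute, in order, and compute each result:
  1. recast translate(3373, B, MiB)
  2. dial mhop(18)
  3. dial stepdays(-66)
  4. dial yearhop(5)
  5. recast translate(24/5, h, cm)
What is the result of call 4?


I use recast translate passing v='3373', u_from='B', u_to='MiB', which returns 3373/1048576.
Invoking dial mhop passing n='18': 1794-04-27.
I call dial stepdays passing n='-66', giving 1794-02-20.
Then dial yearhop passing n='5', → 1799-02-20.
Now I run recast translate passing v='24/5', u_from='h', u_to='cm', and get ToolError: incompatible units.

Answer: 1799-02-20


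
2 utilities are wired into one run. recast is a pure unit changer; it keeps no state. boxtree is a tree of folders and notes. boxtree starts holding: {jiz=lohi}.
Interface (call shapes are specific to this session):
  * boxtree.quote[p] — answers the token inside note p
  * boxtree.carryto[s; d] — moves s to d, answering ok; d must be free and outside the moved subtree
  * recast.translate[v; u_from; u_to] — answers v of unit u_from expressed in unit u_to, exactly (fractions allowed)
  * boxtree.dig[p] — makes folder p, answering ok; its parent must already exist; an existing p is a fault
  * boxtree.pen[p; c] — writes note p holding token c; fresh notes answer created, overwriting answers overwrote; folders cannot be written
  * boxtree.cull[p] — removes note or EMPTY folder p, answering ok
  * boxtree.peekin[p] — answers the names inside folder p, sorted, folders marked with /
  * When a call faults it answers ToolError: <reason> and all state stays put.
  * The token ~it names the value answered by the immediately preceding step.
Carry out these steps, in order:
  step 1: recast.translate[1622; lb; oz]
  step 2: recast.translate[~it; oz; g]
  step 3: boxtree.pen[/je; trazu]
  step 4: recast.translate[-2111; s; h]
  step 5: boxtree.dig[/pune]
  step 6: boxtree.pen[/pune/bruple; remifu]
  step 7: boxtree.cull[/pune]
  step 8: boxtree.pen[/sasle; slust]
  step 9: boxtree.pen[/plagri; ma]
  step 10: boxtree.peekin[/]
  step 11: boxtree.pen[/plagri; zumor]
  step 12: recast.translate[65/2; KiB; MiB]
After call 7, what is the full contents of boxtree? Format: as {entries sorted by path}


Answer: {je=trazu, jiz=lohi, pune/, pune/bruple=remifu}

Derivation:
Invoking recast.translate using v→1622, u_from→lb, u_to→oz, and observe 25952.
I try recast.translate using v→~it, u_from→oz, u_to→g: 36786341207/50000.
I invoke boxtree.pen using p→/je, c→trazu, giving created.
I try recast.translate using v→-2111, u_from→s, u_to→h, and observe -2111/3600.
I invoke boxtree.dig using p→/pune, — result: ok.
I invoke boxtree.pen using p→/pune/bruple, c→remifu: created.
I invoke boxtree.cull using p→/pune, and get ToolError: not empty.
Then boxtree.pen using p→/sasle, c→slust, — result: created.
Next I call boxtree.pen using p→/plagri, c→ma, giving created.
Invoking boxtree.peekin using p→/, giving [je, jiz, plagri, pune/, sasle].
Invoking boxtree.pen using p→/plagri, c→zumor, and observe overwrote.
I invoke recast.translate using v→65/2, u_from→KiB, u_to→MiB, and get 65/2048.


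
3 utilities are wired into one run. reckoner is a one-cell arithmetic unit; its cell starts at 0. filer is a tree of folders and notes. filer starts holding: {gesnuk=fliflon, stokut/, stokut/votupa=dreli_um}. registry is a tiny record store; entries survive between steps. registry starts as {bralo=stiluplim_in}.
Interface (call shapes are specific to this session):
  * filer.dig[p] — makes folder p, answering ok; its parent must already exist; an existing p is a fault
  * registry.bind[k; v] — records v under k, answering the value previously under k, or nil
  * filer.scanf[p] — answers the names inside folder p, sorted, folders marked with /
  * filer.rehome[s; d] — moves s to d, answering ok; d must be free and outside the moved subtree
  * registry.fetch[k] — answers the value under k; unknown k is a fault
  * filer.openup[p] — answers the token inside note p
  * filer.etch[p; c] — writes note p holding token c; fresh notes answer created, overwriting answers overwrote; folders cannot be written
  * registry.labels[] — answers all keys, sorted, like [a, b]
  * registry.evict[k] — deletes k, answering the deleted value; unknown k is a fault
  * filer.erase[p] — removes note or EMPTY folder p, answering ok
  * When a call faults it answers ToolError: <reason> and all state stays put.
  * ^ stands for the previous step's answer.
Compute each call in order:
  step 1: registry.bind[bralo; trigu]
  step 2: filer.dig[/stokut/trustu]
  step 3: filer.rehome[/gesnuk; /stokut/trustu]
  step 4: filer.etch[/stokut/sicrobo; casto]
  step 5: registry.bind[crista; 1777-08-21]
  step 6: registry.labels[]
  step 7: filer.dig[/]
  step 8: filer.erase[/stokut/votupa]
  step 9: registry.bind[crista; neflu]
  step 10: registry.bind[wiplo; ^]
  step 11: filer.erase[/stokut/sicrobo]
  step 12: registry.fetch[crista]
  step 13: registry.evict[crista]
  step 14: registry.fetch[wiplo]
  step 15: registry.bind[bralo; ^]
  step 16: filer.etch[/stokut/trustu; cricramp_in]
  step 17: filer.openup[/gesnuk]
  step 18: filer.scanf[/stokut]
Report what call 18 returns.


Answer: [trustu/]

Derivation:
-> bind(bralo, trigu)
<- stiluplim_in
-> dig(/stokut/trustu)
<- ok
-> rehome(/gesnuk, /stokut/trustu)
<- ToolError: exists
-> etch(/stokut/sicrobo, casto)
<- created
-> bind(crista, 1777-08-21)
<- nil
-> labels()
<- [bralo, crista]
-> dig(/)
<- ToolError: exists
-> erase(/stokut/votupa)
<- ok
-> bind(crista, neflu)
<- 1777-08-21
-> bind(wiplo, ^)
<- nil
-> erase(/stokut/sicrobo)
<- ok
-> fetch(crista)
<- neflu
-> evict(crista)
<- neflu
-> fetch(wiplo)
<- 1777-08-21
-> bind(bralo, ^)
<- trigu
-> etch(/stokut/trustu, cricramp_in)
<- ToolError: is a directory
-> openup(/gesnuk)
<- fliflon
-> scanf(/stokut)
<- [trustu/]


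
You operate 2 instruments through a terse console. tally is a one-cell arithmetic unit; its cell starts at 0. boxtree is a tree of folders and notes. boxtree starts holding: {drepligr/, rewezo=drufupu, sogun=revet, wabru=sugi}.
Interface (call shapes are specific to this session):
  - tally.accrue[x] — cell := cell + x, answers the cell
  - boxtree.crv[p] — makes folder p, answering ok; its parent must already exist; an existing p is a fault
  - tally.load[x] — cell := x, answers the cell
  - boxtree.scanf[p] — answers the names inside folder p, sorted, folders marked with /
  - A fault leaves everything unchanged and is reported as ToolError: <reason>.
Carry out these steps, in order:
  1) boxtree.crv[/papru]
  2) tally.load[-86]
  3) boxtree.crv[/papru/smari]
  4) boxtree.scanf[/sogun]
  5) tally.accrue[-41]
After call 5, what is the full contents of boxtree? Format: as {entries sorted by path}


==> boxtree.crv(p→/papru)
<== ok
==> tally.load(x→-86)
<== -86
==> boxtree.crv(p→/papru/smari)
<== ok
==> boxtree.scanf(p→/sogun)
<== ToolError: not a directory
==> tally.accrue(x→-41)
<== -127

Answer: {drepligr/, papru/, papru/smari/, rewezo=drufupu, sogun=revet, wabru=sugi}


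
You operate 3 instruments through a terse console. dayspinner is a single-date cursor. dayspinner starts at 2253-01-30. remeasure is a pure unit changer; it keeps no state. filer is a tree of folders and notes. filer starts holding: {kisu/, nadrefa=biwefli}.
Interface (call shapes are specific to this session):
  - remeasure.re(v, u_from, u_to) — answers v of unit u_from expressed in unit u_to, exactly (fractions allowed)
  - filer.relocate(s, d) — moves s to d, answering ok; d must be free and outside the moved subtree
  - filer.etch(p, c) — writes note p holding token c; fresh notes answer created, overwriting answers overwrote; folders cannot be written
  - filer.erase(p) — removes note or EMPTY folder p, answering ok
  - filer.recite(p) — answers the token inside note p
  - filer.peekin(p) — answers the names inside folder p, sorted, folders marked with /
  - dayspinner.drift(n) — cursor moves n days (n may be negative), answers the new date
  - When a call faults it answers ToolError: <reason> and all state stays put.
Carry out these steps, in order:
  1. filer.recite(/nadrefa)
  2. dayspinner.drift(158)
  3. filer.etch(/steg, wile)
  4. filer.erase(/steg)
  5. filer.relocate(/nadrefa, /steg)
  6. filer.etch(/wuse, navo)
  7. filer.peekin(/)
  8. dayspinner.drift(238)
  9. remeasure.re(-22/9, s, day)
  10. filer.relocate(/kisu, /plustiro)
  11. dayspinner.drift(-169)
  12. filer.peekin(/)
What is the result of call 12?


·→ filer.recite(p='/nadrefa')
·← biwefli
·→ dayspinner.drift(n='158')
·← 2253-07-07
·→ filer.etch(p='/steg', c='wile')
·← created
·→ filer.erase(p='/steg')
·← ok
·→ filer.relocate(s='/nadrefa', d='/steg')
·← ok
·→ filer.etch(p='/wuse', c='navo')
·← created
·→ filer.peekin(p='/')
·← [kisu/, steg, wuse]
·→ dayspinner.drift(n='238')
·← 2254-03-02
·→ remeasure.re(v='-22/9', u_from='s', u_to='day')
·← -11/388800
·→ filer.relocate(s='/kisu', d='/plustiro')
·← ok
·→ dayspinner.drift(n='-169')
·← 2253-09-14
·→ filer.peekin(p='/')
·← [plustiro/, steg, wuse]

Answer: [plustiro/, steg, wuse]


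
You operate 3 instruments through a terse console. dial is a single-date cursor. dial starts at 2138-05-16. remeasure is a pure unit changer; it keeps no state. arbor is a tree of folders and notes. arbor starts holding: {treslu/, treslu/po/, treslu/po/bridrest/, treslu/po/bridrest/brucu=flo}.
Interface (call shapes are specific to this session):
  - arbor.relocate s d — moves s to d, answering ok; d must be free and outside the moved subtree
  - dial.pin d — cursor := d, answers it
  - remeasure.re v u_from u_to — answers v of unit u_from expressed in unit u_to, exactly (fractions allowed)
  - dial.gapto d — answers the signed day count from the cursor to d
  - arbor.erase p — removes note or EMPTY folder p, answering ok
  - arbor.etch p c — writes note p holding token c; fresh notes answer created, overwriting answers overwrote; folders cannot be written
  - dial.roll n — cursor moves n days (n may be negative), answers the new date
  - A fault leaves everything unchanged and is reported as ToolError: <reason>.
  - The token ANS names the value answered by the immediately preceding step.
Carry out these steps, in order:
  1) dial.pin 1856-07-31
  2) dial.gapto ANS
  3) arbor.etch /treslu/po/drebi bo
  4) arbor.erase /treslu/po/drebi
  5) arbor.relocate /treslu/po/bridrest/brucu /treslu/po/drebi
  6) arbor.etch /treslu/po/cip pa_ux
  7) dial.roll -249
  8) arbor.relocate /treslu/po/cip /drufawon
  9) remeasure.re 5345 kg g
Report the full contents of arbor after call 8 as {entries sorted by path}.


CALL dial.pin[1856-07-31]
RET  1856-07-31
CALL dial.gapto[ANS]
RET  0
CALL arbor.etch[/treslu/po/drebi; bo]
RET  created
CALL arbor.erase[/treslu/po/drebi]
RET  ok
CALL arbor.relocate[/treslu/po/bridrest/brucu; /treslu/po/drebi]
RET  ok
CALL arbor.etch[/treslu/po/cip; pa_ux]
RET  created
CALL dial.roll[-249]
RET  1855-11-25
CALL arbor.relocate[/treslu/po/cip; /drufawon]
RET  ok
CALL remeasure.re[5345; kg; g]
RET  5345000

Answer: {drufawon=pa_ux, treslu/, treslu/po/, treslu/po/bridrest/, treslu/po/drebi=flo}


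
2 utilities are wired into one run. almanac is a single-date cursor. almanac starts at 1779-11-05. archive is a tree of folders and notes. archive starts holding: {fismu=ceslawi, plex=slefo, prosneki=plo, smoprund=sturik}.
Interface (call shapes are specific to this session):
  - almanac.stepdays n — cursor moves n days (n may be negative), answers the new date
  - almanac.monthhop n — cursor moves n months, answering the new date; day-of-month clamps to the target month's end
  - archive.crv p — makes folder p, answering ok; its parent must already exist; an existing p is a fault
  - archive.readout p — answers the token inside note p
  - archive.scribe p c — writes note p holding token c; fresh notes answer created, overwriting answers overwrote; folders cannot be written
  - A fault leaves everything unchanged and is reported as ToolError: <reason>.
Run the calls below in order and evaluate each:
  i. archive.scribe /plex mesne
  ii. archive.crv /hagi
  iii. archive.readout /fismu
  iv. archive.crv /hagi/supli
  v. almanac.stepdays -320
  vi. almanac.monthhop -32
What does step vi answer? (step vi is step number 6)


Answer: 1776-04-20

Derivation:
-> scribe(p→/plex, c→mesne)
<- overwrote
-> crv(p→/hagi)
<- ok
-> readout(p→/fismu)
<- ceslawi
-> crv(p→/hagi/supli)
<- ok
-> stepdays(n→-320)
<- 1778-12-20
-> monthhop(n→-32)
<- 1776-04-20


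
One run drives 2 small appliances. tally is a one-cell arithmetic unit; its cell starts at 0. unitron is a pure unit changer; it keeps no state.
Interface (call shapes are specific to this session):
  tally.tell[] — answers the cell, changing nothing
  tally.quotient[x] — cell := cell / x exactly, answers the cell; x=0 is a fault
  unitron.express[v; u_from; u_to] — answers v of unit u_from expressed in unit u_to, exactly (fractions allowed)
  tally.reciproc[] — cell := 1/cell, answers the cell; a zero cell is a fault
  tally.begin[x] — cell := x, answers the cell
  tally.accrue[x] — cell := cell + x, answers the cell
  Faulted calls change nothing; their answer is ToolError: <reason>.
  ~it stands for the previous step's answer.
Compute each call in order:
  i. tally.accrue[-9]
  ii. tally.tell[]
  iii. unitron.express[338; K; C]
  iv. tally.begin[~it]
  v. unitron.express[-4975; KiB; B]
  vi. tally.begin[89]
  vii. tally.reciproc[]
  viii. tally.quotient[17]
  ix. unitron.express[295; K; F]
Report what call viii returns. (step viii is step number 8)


·→ tally.accrue(x→-9)
·← -9
·→ tally.tell()
·← -9
·→ unitron.express(v→338, u_from→K, u_to→C)
·← 1297/20
·→ tally.begin(x→~it)
·← 1297/20
·→ unitron.express(v→-4975, u_from→KiB, u_to→B)
·← -5094400
·→ tally.begin(x→89)
·← 89
·→ tally.reciproc()
·← 1/89
·→ tally.quotient(x→17)
·← 1/1513
·→ unitron.express(v→295, u_from→K, u_to→F)
·← 7133/100

Answer: 1/1513


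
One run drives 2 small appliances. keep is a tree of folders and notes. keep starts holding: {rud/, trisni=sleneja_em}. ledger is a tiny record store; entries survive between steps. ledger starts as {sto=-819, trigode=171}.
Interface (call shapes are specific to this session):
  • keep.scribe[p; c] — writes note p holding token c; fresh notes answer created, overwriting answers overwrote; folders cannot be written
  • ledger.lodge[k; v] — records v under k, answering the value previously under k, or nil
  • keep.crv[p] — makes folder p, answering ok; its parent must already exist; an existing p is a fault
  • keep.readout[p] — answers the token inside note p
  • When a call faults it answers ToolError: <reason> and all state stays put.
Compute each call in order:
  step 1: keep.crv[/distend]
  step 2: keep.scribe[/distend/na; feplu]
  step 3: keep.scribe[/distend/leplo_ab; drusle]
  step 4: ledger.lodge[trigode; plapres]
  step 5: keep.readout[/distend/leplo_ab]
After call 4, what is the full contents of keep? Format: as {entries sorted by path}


I run crv(/distend), yielding ok.
Next I call scribe(/distend/na, feplu), and see created.
Calling scribe(/distend/leplo_ab, drusle): created.
I run lodge(trigode, plapres), which returns 171.
I use readout(/distend/leplo_ab), and get drusle.

Answer: {distend/, distend/leplo_ab=drusle, distend/na=feplu, rud/, trisni=sleneja_em}


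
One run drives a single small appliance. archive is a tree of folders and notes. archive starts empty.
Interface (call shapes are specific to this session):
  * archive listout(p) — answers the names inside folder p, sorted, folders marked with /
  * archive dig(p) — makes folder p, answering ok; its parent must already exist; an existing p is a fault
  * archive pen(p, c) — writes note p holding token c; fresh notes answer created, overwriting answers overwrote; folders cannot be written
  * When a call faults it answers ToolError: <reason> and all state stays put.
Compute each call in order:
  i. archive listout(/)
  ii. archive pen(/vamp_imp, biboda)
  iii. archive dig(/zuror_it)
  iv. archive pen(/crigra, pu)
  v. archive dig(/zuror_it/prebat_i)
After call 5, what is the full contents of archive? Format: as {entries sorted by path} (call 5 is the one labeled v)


Answer: {crigra=pu, vamp_imp=biboda, zuror_it/, zuror_it/prebat_i/}

Derivation:
I run archive listout with /, → [].
I invoke archive pen with /vamp_imp, biboda: created.
I run archive dig with /zuror_it, → ok.
Now I run archive pen with /crigra, pu, and observe created.
I invoke archive dig with /zuror_it/prebat_i, → ok.


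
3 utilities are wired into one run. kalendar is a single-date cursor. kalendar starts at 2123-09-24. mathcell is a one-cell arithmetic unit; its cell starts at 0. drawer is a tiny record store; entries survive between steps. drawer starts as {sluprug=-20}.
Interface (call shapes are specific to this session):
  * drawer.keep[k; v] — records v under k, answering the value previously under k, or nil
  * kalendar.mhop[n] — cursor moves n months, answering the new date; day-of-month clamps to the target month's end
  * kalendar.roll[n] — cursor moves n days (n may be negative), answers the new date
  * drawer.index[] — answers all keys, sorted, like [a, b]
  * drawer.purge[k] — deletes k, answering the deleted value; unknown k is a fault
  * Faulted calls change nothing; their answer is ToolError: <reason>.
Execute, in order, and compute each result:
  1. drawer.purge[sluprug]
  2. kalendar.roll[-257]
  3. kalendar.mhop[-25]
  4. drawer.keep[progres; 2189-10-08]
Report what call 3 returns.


Answer: 2120-12-10

Derivation:
# drawer.purge(k→sluprug) => -20
# kalendar.roll(n→-257) => 2123-01-10
# kalendar.mhop(n→-25) => 2120-12-10
# drawer.keep(k→progres, v→2189-10-08) => nil


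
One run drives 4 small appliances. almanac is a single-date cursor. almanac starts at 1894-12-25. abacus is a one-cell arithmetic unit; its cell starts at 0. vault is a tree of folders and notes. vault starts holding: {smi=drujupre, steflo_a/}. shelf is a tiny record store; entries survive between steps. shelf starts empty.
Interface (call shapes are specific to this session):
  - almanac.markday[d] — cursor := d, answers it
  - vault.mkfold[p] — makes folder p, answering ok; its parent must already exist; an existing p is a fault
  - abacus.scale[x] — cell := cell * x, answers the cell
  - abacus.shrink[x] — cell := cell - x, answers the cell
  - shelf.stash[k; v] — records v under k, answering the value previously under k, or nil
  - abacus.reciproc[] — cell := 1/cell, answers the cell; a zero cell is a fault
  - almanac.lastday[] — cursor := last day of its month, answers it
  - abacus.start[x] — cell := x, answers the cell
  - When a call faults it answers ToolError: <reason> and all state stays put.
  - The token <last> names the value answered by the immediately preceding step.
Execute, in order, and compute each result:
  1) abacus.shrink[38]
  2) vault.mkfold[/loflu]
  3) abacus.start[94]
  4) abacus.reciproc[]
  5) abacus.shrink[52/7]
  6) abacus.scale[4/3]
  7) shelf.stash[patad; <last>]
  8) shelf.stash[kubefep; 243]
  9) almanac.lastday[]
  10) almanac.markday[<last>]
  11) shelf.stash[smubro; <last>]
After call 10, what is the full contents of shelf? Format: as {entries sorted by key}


>>> abacus.shrink x='38'
= -38
>>> vault.mkfold p='/loflu'
= ok
>>> abacus.start x='94'
= 94
>>> abacus.reciproc
= 1/94
>>> abacus.shrink x='52/7'
= -4881/658
>>> abacus.scale x='4/3'
= -3254/329
>>> shelf.stash k='patad' v='<last>'
= nil
>>> shelf.stash k='kubefep' v='243'
= nil
>>> almanac.lastday
= 1894-12-31
>>> almanac.markday d='<last>'
= 1894-12-31
>>> shelf.stash k='smubro' v='<last>'
= nil

Answer: {kubefep=243, patad=-3254/329}


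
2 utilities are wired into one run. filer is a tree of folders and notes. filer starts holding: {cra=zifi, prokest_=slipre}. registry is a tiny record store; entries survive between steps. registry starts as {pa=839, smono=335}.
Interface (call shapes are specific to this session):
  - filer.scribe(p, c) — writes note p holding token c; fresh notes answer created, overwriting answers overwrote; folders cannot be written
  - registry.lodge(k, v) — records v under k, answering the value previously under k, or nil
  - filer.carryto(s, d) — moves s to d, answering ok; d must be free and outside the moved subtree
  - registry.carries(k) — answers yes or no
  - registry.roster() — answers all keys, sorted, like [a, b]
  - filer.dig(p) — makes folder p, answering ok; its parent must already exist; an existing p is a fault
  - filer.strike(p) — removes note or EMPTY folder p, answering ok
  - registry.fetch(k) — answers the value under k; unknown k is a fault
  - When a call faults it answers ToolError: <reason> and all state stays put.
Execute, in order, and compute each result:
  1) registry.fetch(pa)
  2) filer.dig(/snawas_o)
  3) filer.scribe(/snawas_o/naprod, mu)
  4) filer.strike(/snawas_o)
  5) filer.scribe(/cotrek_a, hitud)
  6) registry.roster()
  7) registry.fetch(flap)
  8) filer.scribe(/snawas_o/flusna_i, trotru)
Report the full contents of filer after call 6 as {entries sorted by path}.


Answer: {cotrek_a=hitud, cra=zifi, prokest_=slipre, snawas_o/, snawas_o/naprod=mu}

Derivation:
-> registry.fetch(k→pa)
<- 839
-> filer.dig(p→/snawas_o)
<- ok
-> filer.scribe(p→/snawas_o/naprod, c→mu)
<- created
-> filer.strike(p→/snawas_o)
<- ToolError: not empty
-> filer.scribe(p→/cotrek_a, c→hitud)
<- created
-> registry.roster()
<- [pa, smono]
-> registry.fetch(k→flap)
<- ToolError: no such key flap
-> filer.scribe(p→/snawas_o/flusna_i, c→trotru)
<- created


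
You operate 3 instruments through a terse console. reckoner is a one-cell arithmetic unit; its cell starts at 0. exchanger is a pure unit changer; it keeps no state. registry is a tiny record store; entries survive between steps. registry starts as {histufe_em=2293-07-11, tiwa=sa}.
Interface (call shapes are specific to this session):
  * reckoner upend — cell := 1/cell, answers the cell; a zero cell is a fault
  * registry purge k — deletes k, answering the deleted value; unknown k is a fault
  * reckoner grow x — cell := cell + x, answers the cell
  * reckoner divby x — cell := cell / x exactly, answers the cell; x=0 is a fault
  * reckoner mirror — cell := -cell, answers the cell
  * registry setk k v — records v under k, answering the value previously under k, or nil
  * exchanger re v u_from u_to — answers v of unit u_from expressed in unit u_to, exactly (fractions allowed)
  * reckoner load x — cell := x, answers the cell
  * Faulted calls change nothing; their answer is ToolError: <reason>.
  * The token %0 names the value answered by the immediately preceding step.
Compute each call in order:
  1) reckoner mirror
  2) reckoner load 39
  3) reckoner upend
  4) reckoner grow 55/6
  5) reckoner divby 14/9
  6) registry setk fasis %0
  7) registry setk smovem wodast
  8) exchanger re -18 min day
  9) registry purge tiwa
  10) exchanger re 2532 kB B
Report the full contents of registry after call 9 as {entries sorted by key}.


Answer: {fasis=2151/364, histufe_em=2293-07-11, smovem=wodast}

Derivation:
·→ reckoner mirror()
·← 0
·→ reckoner load(x: 39)
·← 39
·→ reckoner upend()
·← 1/39
·→ reckoner grow(x: 55/6)
·← 239/26
·→ reckoner divby(x: 14/9)
·← 2151/364
·→ registry setk(k: fasis, v: %0)
·← nil
·→ registry setk(k: smovem, v: wodast)
·← nil
·→ exchanger re(v: -18, u_from: min, u_to: day)
·← -1/80
·→ registry purge(k: tiwa)
·← sa
·→ exchanger re(v: 2532, u_from: kB, u_to: B)
·← 2532000


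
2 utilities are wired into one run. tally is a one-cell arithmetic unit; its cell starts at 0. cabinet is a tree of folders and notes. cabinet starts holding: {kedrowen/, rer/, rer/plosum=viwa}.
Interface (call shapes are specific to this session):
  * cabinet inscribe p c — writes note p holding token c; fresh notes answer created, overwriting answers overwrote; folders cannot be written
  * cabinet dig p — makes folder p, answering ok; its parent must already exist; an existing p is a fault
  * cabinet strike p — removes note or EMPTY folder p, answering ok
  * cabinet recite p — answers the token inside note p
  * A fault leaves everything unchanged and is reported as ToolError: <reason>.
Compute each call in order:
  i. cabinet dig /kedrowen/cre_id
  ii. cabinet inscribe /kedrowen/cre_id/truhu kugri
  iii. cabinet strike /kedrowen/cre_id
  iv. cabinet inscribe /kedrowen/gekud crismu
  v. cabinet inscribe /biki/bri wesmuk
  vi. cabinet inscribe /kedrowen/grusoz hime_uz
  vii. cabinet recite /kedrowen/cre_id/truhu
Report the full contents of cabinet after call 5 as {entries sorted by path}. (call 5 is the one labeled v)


Answer: {kedrowen/, kedrowen/cre_id/, kedrowen/cre_id/truhu=kugri, kedrowen/gekud=crismu, rer/, rer/plosum=viwa}

Derivation:
==> cabinet dig(p: /kedrowen/cre_id)
<== ok
==> cabinet inscribe(p: /kedrowen/cre_id/truhu, c: kugri)
<== created
==> cabinet strike(p: /kedrowen/cre_id)
<== ToolError: not empty
==> cabinet inscribe(p: /kedrowen/gekud, c: crismu)
<== created
==> cabinet inscribe(p: /biki/bri, c: wesmuk)
<== ToolError: no parent
==> cabinet inscribe(p: /kedrowen/grusoz, c: hime_uz)
<== created
==> cabinet recite(p: /kedrowen/cre_id/truhu)
<== kugri


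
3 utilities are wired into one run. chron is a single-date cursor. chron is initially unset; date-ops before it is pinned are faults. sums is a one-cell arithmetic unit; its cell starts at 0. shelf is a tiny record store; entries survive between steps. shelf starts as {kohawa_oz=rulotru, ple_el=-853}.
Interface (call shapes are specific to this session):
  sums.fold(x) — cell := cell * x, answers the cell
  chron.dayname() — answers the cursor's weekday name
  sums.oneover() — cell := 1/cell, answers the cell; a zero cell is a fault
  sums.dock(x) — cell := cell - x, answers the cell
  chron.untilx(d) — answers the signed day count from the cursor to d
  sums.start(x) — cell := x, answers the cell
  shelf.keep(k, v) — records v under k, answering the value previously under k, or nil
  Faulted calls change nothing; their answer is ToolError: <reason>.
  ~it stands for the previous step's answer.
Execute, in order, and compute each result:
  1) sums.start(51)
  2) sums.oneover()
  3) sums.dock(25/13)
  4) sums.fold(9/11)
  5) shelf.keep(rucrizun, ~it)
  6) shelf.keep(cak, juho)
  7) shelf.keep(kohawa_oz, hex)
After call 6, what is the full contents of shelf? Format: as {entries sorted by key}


Answer: {cak=juho, kohawa_oz=rulotru, ple_el=-853, rucrizun=-3786/2431}

Derivation:
Now I run sums.start passing x→51, yielding 51.
Invoking sums.oneover(), and see 1/51.
I invoke sums.dock passing x→25/13, → -1262/663.
I call sums.fold passing x→9/11, and get -3786/2431.
I invoke shelf.keep passing k→rucrizun, v→~it, and observe nil.
I call shelf.keep passing k→cak, v→juho, giving nil.
Next I call shelf.keep passing k→kohawa_oz, v→hex, and see rulotru.


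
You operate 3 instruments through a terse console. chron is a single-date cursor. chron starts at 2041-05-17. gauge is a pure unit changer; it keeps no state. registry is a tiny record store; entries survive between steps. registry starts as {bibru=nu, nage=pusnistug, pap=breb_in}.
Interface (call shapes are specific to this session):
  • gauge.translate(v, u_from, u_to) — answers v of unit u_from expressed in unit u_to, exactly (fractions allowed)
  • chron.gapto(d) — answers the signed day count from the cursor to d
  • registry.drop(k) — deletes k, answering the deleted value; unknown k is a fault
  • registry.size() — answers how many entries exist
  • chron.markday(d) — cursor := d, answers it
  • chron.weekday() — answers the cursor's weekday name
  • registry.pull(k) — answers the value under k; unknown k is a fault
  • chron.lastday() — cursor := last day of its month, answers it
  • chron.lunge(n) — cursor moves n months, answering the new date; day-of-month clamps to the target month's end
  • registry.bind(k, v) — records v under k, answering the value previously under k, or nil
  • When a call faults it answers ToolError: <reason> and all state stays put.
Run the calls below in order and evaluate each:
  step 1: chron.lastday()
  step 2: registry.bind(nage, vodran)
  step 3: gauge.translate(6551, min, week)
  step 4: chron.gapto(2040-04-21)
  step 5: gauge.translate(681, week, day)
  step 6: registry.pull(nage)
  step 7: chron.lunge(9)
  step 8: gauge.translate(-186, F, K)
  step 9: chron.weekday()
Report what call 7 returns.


I use lastday, giving 2041-05-31.
Now I run bind on k='nage', v='vodran', → pusnistug.
Next I call translate on v='6551', u_from='min', u_to='week': 6551/10080.
I try gapto on d='2040-04-21', which returns -405.
Invoking translate on v='681', u_from='week', u_to='day', → 4767.
Invoking pull on k='nage', — result: vodran.
I run lunge on n='9', yielding 2042-02-28.
I call translate on v='-186', u_from='F', u_to='K', — result: 27367/180.
Using weekday(), and observe Friday.

Answer: 2042-02-28


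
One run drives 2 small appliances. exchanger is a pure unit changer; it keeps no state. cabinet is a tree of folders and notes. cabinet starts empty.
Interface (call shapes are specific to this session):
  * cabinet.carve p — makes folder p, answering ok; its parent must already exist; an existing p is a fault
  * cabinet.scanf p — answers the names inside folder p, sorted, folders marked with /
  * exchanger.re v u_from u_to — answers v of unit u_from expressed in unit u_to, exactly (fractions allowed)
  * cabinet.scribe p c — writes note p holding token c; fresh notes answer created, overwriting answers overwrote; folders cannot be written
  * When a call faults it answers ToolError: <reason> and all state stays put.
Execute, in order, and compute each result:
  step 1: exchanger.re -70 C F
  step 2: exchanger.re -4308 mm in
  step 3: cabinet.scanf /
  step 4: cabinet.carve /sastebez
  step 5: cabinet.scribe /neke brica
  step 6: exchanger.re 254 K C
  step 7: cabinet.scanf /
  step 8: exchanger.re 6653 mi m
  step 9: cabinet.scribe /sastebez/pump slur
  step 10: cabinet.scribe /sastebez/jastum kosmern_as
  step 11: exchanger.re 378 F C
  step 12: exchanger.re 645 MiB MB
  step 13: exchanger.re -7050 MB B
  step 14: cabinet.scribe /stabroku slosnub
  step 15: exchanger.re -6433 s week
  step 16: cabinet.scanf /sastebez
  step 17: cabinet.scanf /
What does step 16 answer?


→ re(-70, C, F)
← -94
→ re(-4308, mm, in)
← -21540/127
→ scanf(/)
← []
→ carve(/sastebez)
← ok
→ scribe(/neke, brica)
← created
→ re(254, K, C)
← -383/20
→ scanf(/)
← [neke, sastebez/]
→ re(6653, mi, m)
← 1338370704/125
→ scribe(/sastebez/pump, slur)
← created
→ scribe(/sastebez/jastum, kosmern_as)
← created
→ re(378, F, C)
← 1730/9
→ re(645, MiB, MB)
← 2113536/3125
→ re(-7050, MB, B)
← -7050000000
→ scribe(/stabroku, slosnub)
← created
→ re(-6433, s, week)
← -919/86400
→ scanf(/sastebez)
← [jastum, pump]
→ scanf(/)
← [neke, sastebez/, stabroku]

Answer: [jastum, pump]
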